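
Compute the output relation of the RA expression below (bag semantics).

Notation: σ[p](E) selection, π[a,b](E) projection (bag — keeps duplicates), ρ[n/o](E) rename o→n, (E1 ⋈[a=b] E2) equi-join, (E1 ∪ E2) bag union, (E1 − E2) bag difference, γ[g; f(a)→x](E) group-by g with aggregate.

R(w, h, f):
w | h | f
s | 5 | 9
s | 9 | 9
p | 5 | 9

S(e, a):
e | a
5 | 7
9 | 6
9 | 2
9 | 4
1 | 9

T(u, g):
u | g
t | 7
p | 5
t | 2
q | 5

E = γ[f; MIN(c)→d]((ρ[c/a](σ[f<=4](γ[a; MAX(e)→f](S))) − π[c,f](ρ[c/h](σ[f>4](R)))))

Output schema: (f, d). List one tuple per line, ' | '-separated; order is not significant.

Subexpression sizes:
  S → 5
  γ[a; MAX(e)→f](S) → 5
  σ[f<=4](γ[a; MAX(e)→f](S)) → 1
  ρ[c/a](σ[f<=4](γ[a; MAX(e)→f](S))) → 1
  R → 3
  σ[f>4](R) → 3
  ρ[c/h](σ[f>4](R)) → 3
  π[c,f](ρ[c/h](σ[f>4](R))) → 3
  (ρ[c/a](σ[f<=4](γ[a; MAX(e)→f](S))) − π[c,f](ρ[c/h](σ[f>4](R)))) → 1
  γ[f; MIN(c)→d]((ρ[c/a](σ[f<=4](γ[a; MAX(e)→f](S))) − π[c,f](ρ[c/h](σ[f>4](R))))) → 1

== RESULT ==
f | d
1 | 9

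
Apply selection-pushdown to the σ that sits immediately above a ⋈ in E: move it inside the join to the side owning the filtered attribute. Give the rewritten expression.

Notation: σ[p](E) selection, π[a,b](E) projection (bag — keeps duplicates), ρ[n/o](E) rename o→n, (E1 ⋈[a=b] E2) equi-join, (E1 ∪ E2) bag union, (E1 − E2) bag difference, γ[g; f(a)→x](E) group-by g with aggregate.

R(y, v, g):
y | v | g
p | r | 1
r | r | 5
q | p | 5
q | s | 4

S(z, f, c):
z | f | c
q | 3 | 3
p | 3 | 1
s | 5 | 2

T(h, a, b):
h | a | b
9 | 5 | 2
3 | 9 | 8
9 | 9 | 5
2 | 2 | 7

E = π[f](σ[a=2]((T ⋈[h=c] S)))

σ filters on a, owned by the left side.
E' = π[f]((σ[a=2](T) ⋈[h=c] S))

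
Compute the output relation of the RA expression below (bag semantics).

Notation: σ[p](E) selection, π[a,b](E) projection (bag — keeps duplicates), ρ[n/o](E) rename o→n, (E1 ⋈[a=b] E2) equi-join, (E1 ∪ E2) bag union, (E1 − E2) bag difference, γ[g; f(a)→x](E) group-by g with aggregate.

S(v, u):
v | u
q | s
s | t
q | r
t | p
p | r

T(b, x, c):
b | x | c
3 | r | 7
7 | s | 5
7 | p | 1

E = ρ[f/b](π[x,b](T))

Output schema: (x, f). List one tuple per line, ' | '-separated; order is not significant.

Subexpression sizes:
  T → 3
  π[x,b](T) → 3
  ρ[f/b](π[x,b](T)) → 3

== RESULT ==
x | f
p | 7
r | 3
s | 7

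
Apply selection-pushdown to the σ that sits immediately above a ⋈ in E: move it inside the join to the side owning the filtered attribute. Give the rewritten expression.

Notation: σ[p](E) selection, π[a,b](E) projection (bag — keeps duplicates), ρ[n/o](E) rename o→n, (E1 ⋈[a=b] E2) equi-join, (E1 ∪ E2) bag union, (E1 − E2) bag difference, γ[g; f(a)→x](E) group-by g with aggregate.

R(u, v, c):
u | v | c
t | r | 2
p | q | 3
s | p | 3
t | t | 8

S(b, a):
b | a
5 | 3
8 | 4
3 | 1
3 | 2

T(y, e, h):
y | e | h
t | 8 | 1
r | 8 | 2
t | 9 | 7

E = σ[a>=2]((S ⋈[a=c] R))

σ filters on a, owned by the left side.
E' = (σ[a>=2](S) ⋈[a=c] R)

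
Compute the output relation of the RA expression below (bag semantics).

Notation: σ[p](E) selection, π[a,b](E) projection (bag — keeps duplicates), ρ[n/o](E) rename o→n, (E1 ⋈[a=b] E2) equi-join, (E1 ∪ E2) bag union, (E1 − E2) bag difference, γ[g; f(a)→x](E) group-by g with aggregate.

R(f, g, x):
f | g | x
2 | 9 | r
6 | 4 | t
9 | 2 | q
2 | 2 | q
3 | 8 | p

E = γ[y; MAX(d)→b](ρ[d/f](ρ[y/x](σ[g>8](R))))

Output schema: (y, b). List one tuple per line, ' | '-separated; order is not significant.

Subexpression sizes:
  R → 5
  σ[g>8](R) → 1
  ρ[y/x](σ[g>8](R)) → 1
  ρ[d/f](ρ[y/x](σ[g>8](R))) → 1
  γ[y; MAX(d)→b](ρ[d/f](ρ[y/x](σ[g>8](R)))) → 1

== RESULT ==
y | b
r | 2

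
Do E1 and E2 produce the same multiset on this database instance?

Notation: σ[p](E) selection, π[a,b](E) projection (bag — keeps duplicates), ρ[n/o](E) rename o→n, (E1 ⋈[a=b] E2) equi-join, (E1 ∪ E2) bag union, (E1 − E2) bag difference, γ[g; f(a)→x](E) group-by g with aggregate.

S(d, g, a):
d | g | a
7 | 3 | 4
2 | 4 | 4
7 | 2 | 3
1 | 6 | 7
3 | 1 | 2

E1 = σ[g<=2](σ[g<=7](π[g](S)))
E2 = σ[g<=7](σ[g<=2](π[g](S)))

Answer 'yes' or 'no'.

E1 stepwise |·|:
  S → 5
  π[g](S) → 5
  σ[g<=7](π[g](S)) → 5
  σ[g<=2](σ[g<=7](π[g](S))) → 2
E2 stepwise |·|:
  S → 5
  π[g](S) → 5
  σ[g<=2](π[g](S)) → 2
  σ[g<=7](σ[g<=2](π[g](S))) → 2

E1 and E2 produce the same multiset:
g
1
2

yes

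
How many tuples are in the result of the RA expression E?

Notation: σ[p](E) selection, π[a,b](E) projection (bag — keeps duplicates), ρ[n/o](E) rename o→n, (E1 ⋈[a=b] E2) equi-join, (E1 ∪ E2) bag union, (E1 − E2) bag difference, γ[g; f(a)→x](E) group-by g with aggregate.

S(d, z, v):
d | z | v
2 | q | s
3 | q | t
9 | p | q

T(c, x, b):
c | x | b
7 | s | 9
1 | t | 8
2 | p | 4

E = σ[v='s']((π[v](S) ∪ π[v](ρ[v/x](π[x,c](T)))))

Stepwise |·|:
  S → 3
  π[v](S) → 3
  T → 3
  π[x,c](T) → 3
  ρ[v/x](π[x,c](T)) → 3
  π[v](ρ[v/x](π[x,c](T))) → 3
  (π[v](S) ∪ π[v](ρ[v/x](π[x,c](T)))) → 6
  σ[v='s']((π[v](S) ∪ π[v](ρ[v/x](π[x,c](T))))) → 2

|E| = 2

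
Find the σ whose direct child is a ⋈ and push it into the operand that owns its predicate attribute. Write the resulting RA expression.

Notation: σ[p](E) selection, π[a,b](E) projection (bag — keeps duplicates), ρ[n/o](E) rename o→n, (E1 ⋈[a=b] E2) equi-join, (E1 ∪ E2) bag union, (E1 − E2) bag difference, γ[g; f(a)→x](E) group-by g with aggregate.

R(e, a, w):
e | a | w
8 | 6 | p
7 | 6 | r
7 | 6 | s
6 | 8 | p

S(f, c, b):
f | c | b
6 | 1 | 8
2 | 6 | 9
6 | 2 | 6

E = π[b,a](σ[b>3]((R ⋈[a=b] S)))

σ filters on b, owned by the right side.
E' = π[b,a]((R ⋈[a=b] σ[b>3](S)))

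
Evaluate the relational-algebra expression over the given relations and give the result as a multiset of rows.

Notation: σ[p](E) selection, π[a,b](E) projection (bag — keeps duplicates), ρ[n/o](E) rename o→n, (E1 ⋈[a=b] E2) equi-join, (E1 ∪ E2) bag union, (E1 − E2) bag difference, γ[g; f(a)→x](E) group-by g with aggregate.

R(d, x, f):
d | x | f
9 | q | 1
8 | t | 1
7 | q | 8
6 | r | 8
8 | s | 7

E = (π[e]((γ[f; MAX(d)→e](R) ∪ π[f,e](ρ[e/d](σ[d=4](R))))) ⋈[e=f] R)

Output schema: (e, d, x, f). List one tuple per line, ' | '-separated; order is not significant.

Per-node cardinality:
  R → 5
  γ[f; MAX(d)→e](R) → 3
  R → 5
  σ[d=4](R) → 0
  ρ[e/d](σ[d=4](R)) → 0
  π[f,e](ρ[e/d](σ[d=4](R))) → 0
  (γ[f; MAX(d)→e](R) ∪ π[f,e](ρ[e/d](σ[d=4](R)))) → 3
  π[e]((γ[f; MAX(d)→e](R) ∪ π[f,e](ρ[e/d](σ[d=4](R))))) → 3
  R → 5
  (π[e]((γ[f; MAX(d)→e](R) ∪ π[f,e](ρ[e/d](σ[d=4](R))))) ⋈[e=f] R) → 3

== RESULT ==
e | d | x | f
7 | 8 | s | 7
8 | 6 | r | 8
8 | 7 | q | 8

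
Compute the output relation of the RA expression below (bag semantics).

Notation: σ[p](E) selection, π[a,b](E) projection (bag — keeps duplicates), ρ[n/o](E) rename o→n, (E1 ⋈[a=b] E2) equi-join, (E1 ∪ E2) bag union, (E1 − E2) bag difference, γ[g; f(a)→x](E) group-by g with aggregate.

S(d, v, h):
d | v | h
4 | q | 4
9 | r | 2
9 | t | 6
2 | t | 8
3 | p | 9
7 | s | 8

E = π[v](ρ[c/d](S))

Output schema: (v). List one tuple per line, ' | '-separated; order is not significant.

Per-node cardinality:
  S → 6
  ρ[c/d](S) → 6
  π[v](ρ[c/d](S)) → 6

== RESULT ==
v
p
q
r
s
t
t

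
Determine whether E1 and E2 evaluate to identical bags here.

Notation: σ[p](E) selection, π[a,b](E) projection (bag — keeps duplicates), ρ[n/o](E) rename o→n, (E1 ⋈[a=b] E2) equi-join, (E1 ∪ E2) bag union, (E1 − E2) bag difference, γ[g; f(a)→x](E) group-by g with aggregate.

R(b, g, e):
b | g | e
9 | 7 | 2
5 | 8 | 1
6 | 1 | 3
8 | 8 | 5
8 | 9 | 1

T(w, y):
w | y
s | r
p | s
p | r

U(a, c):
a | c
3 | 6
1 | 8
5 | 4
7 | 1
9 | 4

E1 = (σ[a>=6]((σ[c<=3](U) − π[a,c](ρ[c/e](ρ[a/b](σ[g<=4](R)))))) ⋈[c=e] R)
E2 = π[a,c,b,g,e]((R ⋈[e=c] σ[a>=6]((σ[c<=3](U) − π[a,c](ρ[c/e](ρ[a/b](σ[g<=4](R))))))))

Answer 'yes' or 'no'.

E1 row counts bottom-up:
  U → 5
  σ[c<=3](U) → 1
  R → 5
  σ[g<=4](R) → 1
  ρ[a/b](σ[g<=4](R)) → 1
  ρ[c/e](ρ[a/b](σ[g<=4](R))) → 1
  π[a,c](ρ[c/e](ρ[a/b](σ[g<=4](R)))) → 1
  (σ[c<=3](U) − π[a,c](ρ[c/e](ρ[a/b](σ[g<=4](R))))) → 1
  σ[a>=6]((σ[c<=3](U) − π[a,c](ρ[c/e](ρ[a/b](σ[g<=4](R)))))) → 1
  R → 5
  (σ[a>=6]((σ[c<=3](U) − π[a,c](ρ[c/e](ρ[a/b](σ[g<=4](R)))))) ⋈[c=e] R) → 2
E2 row counts bottom-up:
  R → 5
  U → 5
  σ[c<=3](U) → 1
  R → 5
  σ[g<=4](R) → 1
  ρ[a/b](σ[g<=4](R)) → 1
  ρ[c/e](ρ[a/b](σ[g<=4](R))) → 1
  π[a,c](ρ[c/e](ρ[a/b](σ[g<=4](R)))) → 1
  (σ[c<=3](U) − π[a,c](ρ[c/e](ρ[a/b](σ[g<=4](R))))) → 1
  σ[a>=6]((σ[c<=3](U) − π[a,c](ρ[c/e](ρ[a/b](σ[g<=4](R)))))) → 1
  (R ⋈[e=c] σ[a>=6]((σ[c<=3](U) − π[a,c](ρ[c/e](ρ[a/b](σ[g<=4](R))))))) → 2
  π[a,c,b,g,e]((R ⋈[e=c] σ[a>=6]((σ[c<=3](U) − π[a,c](ρ[c/e](ρ[a/b](σ[g<=4](R)))))))) → 2

E1 and E2 produce the same multiset:
a | c | b | g | e
7 | 1 | 5 | 8 | 1
7 | 1 | 8 | 9 | 1

yes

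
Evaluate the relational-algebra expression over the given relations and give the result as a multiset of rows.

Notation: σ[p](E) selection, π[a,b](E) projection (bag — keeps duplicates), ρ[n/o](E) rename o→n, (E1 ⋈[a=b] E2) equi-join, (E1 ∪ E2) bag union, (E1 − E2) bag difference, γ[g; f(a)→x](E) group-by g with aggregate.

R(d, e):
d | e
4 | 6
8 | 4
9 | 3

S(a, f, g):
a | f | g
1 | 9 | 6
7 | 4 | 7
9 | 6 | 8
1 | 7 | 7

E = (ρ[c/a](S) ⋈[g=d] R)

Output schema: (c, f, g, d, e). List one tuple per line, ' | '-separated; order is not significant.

Row counts bottom-up:
  S → 4
  ρ[c/a](S) → 4
  R → 3
  (ρ[c/a](S) ⋈[g=d] R) → 1

== RESULT ==
c | f | g | d | e
9 | 6 | 8 | 8 | 4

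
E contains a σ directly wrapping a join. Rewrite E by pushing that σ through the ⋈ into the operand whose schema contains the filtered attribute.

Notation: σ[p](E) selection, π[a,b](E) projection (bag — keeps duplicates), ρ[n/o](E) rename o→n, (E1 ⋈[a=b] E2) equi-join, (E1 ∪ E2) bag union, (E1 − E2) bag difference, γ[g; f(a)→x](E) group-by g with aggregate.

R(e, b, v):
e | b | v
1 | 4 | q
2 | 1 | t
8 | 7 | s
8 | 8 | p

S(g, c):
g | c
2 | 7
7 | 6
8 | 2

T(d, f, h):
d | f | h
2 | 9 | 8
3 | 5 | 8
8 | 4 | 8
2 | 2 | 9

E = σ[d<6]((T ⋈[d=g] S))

σ filters on d, owned by the left side.
E' = (σ[d<6](T) ⋈[d=g] S)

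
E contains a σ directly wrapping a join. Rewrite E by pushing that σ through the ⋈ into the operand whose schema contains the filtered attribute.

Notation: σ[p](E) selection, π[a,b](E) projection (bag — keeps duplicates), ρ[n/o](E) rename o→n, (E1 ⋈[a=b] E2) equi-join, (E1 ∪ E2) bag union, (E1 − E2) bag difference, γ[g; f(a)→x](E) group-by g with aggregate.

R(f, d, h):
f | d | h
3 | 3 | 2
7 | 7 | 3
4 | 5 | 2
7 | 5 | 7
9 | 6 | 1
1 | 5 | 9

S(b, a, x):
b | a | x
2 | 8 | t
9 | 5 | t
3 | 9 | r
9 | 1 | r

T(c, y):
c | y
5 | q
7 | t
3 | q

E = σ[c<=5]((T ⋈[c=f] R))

σ filters on c, owned by the left side.
E' = (σ[c<=5](T) ⋈[c=f] R)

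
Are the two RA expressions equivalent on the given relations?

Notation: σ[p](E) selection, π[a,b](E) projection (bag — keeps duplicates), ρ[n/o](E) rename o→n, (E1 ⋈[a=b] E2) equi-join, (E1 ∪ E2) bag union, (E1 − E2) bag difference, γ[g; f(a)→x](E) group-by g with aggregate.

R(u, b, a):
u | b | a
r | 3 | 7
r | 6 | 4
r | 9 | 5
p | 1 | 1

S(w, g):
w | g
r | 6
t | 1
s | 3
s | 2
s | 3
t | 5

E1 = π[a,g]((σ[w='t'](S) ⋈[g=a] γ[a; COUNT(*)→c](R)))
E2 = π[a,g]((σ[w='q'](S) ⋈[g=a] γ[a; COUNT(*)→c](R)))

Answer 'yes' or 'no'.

E1 per-node cardinality:
  S → 6
  σ[w='t'](S) → 2
  R → 4
  γ[a; COUNT(*)→c](R) → 4
  (σ[w='t'](S) ⋈[g=a] γ[a; COUNT(*)→c](R)) → 2
  π[a,g]((σ[w='t'](S) ⋈[g=a] γ[a; COUNT(*)→c](R))) → 2
E2 per-node cardinality:
  S → 6
  σ[w='q'](S) → 0
  R → 4
  γ[a; COUNT(*)→c](R) → 4
  (σ[w='q'](S) ⋈[g=a] γ[a; COUNT(*)→c](R)) → 0
  π[a,g]((σ[w='q'](S) ⋈[g=a] γ[a; COUNT(*)→c](R))) → 0

E1 result:
a | g
1 | 1
5 | 5
E2 result:
a | g
(0 rows)
Witness: (1, 1) appears 1× in E1 but 0× in E2.

no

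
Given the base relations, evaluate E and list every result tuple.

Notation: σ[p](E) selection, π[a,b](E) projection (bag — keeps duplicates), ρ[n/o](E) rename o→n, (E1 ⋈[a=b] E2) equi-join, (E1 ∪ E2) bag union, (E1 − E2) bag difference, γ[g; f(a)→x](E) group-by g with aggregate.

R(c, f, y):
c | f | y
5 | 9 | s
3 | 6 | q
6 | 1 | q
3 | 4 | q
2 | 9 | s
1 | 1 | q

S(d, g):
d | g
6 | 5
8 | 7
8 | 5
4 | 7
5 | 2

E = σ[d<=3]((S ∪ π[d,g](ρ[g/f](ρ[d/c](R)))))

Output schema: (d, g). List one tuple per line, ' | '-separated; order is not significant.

Row counts bottom-up:
  S → 5
  R → 6
  ρ[d/c](R) → 6
  ρ[g/f](ρ[d/c](R)) → 6
  π[d,g](ρ[g/f](ρ[d/c](R))) → 6
  (S ∪ π[d,g](ρ[g/f](ρ[d/c](R)))) → 11
  σ[d<=3]((S ∪ π[d,g](ρ[g/f](ρ[d/c](R))))) → 4

== RESULT ==
d | g
1 | 1
2 | 9
3 | 4
3 | 6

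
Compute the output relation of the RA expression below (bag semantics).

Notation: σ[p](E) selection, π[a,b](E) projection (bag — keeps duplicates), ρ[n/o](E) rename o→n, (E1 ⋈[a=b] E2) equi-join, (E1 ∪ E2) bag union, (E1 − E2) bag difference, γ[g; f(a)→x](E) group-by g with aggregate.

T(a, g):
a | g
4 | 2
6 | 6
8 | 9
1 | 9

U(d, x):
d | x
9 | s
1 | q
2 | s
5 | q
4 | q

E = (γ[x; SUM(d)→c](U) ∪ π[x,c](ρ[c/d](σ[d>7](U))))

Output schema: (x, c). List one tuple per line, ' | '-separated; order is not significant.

Subexpression sizes:
  U → 5
  γ[x; SUM(d)→c](U) → 2
  U → 5
  σ[d>7](U) → 1
  ρ[c/d](σ[d>7](U)) → 1
  π[x,c](ρ[c/d](σ[d>7](U))) → 1
  (γ[x; SUM(d)→c](U) ∪ π[x,c](ρ[c/d](σ[d>7](U)))) → 3

== RESULT ==
x | c
q | 10
s | 9
s | 11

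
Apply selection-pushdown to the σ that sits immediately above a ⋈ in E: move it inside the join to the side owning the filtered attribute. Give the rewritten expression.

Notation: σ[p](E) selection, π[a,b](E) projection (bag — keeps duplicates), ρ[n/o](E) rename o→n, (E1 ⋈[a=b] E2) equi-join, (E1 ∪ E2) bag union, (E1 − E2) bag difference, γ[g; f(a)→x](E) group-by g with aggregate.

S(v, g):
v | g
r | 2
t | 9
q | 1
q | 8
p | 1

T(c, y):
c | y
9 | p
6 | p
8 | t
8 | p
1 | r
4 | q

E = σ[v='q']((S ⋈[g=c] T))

σ filters on v, owned by the left side.
E' = (σ[v='q'](S) ⋈[g=c] T)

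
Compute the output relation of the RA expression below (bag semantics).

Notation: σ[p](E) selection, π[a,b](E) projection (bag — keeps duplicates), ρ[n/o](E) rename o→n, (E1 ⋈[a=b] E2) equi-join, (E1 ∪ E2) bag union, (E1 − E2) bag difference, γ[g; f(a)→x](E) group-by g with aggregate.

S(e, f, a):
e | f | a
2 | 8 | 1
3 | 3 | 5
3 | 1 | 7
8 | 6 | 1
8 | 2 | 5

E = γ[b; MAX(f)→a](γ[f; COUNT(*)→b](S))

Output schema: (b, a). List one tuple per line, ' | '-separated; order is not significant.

Per-node cardinality:
  S → 5
  γ[f; COUNT(*)→b](S) → 5
  γ[b; MAX(f)→a](γ[f; COUNT(*)→b](S)) → 1

== RESULT ==
b | a
1 | 8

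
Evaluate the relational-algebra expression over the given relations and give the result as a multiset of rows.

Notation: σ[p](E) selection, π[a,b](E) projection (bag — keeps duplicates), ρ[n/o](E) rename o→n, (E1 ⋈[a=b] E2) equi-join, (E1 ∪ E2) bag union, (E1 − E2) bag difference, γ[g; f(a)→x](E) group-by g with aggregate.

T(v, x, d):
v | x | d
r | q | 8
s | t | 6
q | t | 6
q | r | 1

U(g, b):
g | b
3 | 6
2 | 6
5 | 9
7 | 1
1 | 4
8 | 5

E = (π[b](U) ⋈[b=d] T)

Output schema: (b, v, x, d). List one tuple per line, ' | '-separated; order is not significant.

Row counts bottom-up:
  U → 6
  π[b](U) → 6
  T → 4
  (π[b](U) ⋈[b=d] T) → 5

== RESULT ==
b | v | x | d
1 | q | r | 1
6 | q | t | 6
6 | q | t | 6
6 | s | t | 6
6 | s | t | 6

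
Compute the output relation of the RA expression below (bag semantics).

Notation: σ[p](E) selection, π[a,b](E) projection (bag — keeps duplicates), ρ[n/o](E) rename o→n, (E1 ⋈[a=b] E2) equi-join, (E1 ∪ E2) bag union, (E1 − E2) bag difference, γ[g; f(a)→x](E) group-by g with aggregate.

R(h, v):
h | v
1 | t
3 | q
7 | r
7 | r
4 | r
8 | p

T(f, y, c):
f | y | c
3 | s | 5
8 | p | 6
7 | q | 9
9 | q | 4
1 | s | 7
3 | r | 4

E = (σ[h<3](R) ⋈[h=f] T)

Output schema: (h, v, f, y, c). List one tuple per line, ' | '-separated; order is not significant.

Row counts bottom-up:
  R → 6
  σ[h<3](R) → 1
  T → 6
  (σ[h<3](R) ⋈[h=f] T) → 1

== RESULT ==
h | v | f | y | c
1 | t | 1 | s | 7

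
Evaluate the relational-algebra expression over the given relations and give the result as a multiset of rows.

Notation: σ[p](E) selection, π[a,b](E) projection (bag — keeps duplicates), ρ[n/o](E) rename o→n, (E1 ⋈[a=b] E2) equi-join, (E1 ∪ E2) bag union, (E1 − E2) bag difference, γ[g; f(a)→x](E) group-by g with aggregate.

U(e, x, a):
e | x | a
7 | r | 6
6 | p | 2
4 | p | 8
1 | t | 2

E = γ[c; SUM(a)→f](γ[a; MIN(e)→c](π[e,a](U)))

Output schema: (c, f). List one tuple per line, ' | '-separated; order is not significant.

Per-node cardinality:
  U → 4
  π[e,a](U) → 4
  γ[a; MIN(e)→c](π[e,a](U)) → 3
  γ[c; SUM(a)→f](γ[a; MIN(e)→c](π[e,a](U))) → 3

== RESULT ==
c | f
1 | 2
4 | 8
7 | 6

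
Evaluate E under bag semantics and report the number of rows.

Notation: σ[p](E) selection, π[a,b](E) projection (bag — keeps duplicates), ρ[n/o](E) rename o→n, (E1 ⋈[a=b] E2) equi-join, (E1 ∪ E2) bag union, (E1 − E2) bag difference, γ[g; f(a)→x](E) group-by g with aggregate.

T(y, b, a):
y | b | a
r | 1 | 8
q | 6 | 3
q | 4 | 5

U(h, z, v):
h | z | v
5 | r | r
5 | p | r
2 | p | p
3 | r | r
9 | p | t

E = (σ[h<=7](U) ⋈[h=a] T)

Per-node cardinality:
  U → 5
  σ[h<=7](U) → 4
  T → 3
  (σ[h<=7](U) ⋈[h=a] T) → 3

|E| = 3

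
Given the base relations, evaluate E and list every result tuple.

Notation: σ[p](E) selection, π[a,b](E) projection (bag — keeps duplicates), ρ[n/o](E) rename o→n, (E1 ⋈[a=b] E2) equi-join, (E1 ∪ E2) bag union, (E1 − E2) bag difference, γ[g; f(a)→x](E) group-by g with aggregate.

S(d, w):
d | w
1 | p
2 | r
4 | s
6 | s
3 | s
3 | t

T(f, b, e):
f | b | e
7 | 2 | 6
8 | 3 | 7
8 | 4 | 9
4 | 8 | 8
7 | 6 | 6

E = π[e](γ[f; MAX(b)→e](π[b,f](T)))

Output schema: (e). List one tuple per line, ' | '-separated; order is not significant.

Row counts bottom-up:
  T → 5
  π[b,f](T) → 5
  γ[f; MAX(b)→e](π[b,f](T)) → 3
  π[e](γ[f; MAX(b)→e](π[b,f](T))) → 3

== RESULT ==
e
4
6
8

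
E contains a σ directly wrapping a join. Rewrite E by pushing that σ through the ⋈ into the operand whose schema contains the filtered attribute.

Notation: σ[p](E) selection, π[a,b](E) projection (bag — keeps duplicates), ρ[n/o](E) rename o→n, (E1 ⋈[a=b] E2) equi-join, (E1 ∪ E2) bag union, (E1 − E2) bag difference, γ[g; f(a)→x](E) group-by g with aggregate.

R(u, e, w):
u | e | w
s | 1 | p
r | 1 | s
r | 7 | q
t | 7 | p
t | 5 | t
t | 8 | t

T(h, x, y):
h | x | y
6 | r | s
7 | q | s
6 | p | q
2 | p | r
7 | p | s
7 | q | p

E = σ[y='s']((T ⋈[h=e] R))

σ filters on y, owned by the left side.
E' = (σ[y='s'](T) ⋈[h=e] R)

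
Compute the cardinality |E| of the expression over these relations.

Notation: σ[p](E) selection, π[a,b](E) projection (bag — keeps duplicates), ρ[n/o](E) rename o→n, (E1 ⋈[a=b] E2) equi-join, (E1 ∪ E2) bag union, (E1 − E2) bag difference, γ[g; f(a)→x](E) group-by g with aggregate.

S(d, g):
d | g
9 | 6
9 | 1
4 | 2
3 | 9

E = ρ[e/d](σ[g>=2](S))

Row counts bottom-up:
  S → 4
  σ[g>=2](S) → 3
  ρ[e/d](σ[g>=2](S)) → 3

|E| = 3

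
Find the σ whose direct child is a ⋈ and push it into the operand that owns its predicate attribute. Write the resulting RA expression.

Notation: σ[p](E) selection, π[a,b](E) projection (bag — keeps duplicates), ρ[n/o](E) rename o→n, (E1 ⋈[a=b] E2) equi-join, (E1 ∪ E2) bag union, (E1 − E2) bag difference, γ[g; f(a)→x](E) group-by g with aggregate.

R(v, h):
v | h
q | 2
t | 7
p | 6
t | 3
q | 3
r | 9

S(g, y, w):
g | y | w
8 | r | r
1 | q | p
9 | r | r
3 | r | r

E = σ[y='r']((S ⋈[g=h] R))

σ filters on y, owned by the left side.
E' = (σ[y='r'](S) ⋈[g=h] R)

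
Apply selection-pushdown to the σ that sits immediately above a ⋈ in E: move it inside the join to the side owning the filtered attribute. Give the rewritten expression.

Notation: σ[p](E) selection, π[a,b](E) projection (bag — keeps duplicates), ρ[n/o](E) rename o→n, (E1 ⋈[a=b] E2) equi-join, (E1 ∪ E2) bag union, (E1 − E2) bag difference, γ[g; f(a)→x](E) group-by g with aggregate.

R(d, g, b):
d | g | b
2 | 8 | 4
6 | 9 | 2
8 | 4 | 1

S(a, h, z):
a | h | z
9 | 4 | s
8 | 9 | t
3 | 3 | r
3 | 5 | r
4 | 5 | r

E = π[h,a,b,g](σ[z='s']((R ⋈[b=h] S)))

σ filters on z, owned by the right side.
E' = π[h,a,b,g]((R ⋈[b=h] σ[z='s'](S)))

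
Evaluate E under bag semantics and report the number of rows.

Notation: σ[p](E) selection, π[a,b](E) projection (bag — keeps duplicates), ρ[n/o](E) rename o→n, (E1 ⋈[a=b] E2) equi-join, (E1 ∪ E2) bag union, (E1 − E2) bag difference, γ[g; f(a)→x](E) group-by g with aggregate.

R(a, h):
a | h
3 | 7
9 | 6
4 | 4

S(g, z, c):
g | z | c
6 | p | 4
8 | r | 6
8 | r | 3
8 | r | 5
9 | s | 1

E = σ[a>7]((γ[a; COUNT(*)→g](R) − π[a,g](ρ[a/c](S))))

Row counts bottom-up:
  R → 3
  γ[a; COUNT(*)→g](R) → 3
  S → 5
  ρ[a/c](S) → 5
  π[a,g](ρ[a/c](S)) → 5
  (γ[a; COUNT(*)→g](R) − π[a,g](ρ[a/c](S))) → 3
  σ[a>7]((γ[a; COUNT(*)→g](R) − π[a,g](ρ[a/c](S)))) → 1

|E| = 1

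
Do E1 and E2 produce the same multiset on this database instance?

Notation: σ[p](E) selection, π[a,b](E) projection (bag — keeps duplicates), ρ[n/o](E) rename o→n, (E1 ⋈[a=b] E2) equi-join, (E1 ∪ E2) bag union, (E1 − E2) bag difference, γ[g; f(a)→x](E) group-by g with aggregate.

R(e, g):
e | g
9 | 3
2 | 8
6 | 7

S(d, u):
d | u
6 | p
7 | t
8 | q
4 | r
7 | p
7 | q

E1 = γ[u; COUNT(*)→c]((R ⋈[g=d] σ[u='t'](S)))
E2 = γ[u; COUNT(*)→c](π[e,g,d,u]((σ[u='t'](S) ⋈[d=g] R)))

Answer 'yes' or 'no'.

E1 stepwise |·|:
  R → 3
  S → 6
  σ[u='t'](S) → 1
  (R ⋈[g=d] σ[u='t'](S)) → 1
  γ[u; COUNT(*)→c]((R ⋈[g=d] σ[u='t'](S))) → 1
E2 stepwise |·|:
  S → 6
  σ[u='t'](S) → 1
  R → 3
  (σ[u='t'](S) ⋈[d=g] R) → 1
  π[e,g,d,u]((σ[u='t'](S) ⋈[d=g] R)) → 1
  γ[u; COUNT(*)→c](π[e,g,d,u]((σ[u='t'](S) ⋈[d=g] R))) → 1

E1 and E2 produce the same multiset:
u | c
t | 1

yes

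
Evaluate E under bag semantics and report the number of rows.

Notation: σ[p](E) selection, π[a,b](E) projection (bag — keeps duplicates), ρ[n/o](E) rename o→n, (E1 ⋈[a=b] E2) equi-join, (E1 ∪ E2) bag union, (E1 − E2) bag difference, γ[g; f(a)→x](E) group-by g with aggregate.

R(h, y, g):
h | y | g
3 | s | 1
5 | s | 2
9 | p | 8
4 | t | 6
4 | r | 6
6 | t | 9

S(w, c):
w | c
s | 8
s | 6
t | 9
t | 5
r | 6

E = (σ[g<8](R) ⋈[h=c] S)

Subexpression sizes:
  R → 6
  σ[g<8](R) → 4
  S → 5
  (σ[g<8](R) ⋈[h=c] S) → 1

|E| = 1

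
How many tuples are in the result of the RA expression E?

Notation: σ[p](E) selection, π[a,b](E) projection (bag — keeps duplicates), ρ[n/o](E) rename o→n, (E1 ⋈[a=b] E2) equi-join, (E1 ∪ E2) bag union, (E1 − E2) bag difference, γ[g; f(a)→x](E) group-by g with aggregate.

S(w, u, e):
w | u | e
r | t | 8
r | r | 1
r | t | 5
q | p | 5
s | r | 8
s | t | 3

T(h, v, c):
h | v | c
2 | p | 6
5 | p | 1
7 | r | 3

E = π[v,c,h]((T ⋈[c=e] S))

Subexpression sizes:
  T → 3
  S → 6
  (T ⋈[c=e] S) → 2
  π[v,c,h]((T ⋈[c=e] S)) → 2

|E| = 2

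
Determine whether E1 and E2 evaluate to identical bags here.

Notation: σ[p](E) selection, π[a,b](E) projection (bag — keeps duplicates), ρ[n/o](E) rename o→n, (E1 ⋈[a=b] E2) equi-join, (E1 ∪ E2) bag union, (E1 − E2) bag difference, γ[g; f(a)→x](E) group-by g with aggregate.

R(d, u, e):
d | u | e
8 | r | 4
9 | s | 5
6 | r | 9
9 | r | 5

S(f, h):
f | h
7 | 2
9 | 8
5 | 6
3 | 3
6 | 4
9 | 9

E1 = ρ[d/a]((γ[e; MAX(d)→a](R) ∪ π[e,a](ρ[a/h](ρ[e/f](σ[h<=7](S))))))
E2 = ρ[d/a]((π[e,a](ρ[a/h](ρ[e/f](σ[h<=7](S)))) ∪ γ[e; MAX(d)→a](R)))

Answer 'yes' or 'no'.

E1 stepwise |·|:
  R → 4
  γ[e; MAX(d)→a](R) → 3
  S → 6
  σ[h<=7](S) → 4
  ρ[e/f](σ[h<=7](S)) → 4
  ρ[a/h](ρ[e/f](σ[h<=7](S))) → 4
  π[e,a](ρ[a/h](ρ[e/f](σ[h<=7](S)))) → 4
  (γ[e; MAX(d)→a](R) ∪ π[e,a](ρ[a/h](ρ[e/f](σ[h<=7](S))))) → 7
  ρ[d/a]((γ[e; MAX(d)→a](R) ∪ π[e,a](ρ[a/h](ρ[e/f](σ[h<=7](S)))))) → 7
E2 stepwise |·|:
  S → 6
  σ[h<=7](S) → 4
  ρ[e/f](σ[h<=7](S)) → 4
  ρ[a/h](ρ[e/f](σ[h<=7](S))) → 4
  π[e,a](ρ[a/h](ρ[e/f](σ[h<=7](S)))) → 4
  R → 4
  γ[e; MAX(d)→a](R) → 3
  (π[e,a](ρ[a/h](ρ[e/f](σ[h<=7](S)))) ∪ γ[e; MAX(d)→a](R)) → 7
  ρ[d/a]((π[e,a](ρ[a/h](ρ[e/f](σ[h<=7](S)))) ∪ γ[e; MAX(d)→a](R))) → 7

E1 and E2 produce the same multiset:
e | d
3 | 3
4 | 8
5 | 6
5 | 9
6 | 4
7 | 2
9 | 6

yes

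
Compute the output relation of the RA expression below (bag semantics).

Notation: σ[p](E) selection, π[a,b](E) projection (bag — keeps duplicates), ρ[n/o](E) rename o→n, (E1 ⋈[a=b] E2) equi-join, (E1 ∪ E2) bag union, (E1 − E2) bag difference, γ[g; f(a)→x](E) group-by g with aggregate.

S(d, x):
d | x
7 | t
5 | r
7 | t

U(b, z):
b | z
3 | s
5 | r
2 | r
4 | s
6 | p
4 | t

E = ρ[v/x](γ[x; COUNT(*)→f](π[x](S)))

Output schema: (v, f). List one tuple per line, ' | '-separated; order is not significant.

Stepwise |·|:
  S → 3
  π[x](S) → 3
  γ[x; COUNT(*)→f](π[x](S)) → 2
  ρ[v/x](γ[x; COUNT(*)→f](π[x](S))) → 2

== RESULT ==
v | f
r | 1
t | 2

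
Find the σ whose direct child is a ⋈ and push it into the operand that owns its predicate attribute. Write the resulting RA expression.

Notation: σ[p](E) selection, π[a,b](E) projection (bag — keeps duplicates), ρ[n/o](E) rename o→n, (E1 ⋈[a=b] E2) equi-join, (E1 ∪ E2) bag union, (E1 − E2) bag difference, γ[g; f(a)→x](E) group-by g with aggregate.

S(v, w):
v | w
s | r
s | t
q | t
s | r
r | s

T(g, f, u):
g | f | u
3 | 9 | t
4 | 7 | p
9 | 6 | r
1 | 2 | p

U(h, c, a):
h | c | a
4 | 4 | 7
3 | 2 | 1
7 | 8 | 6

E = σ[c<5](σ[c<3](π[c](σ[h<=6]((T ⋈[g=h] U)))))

σ filters on h, owned by the right side.
E' = σ[c<5](σ[c<3](π[c]((T ⋈[g=h] σ[h<=6](U)))))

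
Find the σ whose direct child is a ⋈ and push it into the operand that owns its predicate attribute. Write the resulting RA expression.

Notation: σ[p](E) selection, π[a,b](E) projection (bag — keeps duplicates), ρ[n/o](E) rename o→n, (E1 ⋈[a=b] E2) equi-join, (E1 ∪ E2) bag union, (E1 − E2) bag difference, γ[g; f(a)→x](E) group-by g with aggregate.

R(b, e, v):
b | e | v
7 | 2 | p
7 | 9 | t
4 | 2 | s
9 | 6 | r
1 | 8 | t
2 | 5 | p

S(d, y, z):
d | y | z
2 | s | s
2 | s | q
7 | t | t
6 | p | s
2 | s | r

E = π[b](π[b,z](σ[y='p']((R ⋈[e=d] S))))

σ filters on y, owned by the right side.
E' = π[b](π[b,z]((R ⋈[e=d] σ[y='p'](S))))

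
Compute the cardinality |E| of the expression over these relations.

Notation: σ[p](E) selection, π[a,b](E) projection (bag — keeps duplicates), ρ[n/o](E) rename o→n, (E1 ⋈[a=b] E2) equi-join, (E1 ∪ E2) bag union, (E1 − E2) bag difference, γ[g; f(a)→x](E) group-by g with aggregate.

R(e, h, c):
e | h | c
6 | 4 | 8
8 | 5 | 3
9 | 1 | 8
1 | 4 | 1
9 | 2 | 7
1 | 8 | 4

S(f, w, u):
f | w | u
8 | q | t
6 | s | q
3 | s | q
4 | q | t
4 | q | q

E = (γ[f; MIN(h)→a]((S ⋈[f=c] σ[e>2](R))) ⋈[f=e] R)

Stepwise |·|:
  S → 5
  R → 6
  σ[e>2](R) → 4
  (S ⋈[f=c] σ[e>2](R)) → 3
  γ[f; MIN(h)→a]((S ⋈[f=c] σ[e>2](R))) → 2
  R → 6
  (γ[f; MIN(h)→a]((S ⋈[f=c] σ[e>2](R))) ⋈[f=e] R) → 1

|E| = 1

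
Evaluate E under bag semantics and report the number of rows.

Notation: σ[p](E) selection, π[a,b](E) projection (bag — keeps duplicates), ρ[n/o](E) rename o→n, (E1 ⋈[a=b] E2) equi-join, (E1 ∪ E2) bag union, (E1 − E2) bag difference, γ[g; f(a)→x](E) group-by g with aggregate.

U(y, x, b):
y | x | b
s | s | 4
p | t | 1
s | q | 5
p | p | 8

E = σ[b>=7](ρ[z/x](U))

Row counts bottom-up:
  U → 4
  ρ[z/x](U) → 4
  σ[b>=7](ρ[z/x](U)) → 1

|E| = 1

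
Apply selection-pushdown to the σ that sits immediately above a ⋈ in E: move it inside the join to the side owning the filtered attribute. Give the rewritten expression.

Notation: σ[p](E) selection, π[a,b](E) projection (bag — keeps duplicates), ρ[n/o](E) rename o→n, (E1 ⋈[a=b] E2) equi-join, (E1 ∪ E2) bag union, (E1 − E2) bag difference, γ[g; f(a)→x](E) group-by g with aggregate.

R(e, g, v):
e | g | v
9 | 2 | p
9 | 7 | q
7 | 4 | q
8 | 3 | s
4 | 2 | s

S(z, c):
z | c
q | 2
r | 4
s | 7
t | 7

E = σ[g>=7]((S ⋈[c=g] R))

σ filters on g, owned by the right side.
E' = (S ⋈[c=g] σ[g>=7](R))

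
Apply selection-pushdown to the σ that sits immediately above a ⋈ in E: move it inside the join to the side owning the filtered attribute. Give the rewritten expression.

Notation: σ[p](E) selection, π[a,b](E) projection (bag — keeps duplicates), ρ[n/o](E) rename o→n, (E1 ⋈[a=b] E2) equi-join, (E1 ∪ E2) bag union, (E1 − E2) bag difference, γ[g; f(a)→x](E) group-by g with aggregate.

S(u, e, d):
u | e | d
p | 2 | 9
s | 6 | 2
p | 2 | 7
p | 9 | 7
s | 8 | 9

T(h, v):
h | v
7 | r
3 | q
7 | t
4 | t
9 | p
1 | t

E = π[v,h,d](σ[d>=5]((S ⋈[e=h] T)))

σ filters on d, owned by the left side.
E' = π[v,h,d]((σ[d>=5](S) ⋈[e=h] T))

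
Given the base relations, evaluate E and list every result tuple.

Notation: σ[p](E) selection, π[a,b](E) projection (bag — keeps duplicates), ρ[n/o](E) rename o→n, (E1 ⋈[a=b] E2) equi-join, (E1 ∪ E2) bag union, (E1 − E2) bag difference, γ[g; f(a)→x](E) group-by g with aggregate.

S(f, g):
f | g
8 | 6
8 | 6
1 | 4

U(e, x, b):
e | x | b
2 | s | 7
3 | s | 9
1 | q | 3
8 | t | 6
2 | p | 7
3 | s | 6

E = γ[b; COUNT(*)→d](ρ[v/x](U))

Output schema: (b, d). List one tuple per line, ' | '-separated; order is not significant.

Subexpression sizes:
  U → 6
  ρ[v/x](U) → 6
  γ[b; COUNT(*)→d](ρ[v/x](U)) → 4

== RESULT ==
b | d
3 | 1
6 | 2
7 | 2
9 | 1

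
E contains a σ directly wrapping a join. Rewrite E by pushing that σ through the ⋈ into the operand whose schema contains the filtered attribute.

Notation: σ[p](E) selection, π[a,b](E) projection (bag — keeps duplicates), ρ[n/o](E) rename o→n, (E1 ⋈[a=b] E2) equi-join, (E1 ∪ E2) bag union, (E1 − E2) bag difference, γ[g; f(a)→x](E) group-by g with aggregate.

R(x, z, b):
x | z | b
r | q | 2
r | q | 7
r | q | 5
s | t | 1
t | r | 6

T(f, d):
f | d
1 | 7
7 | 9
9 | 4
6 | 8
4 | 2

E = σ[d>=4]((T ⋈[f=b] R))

σ filters on d, owned by the left side.
E' = (σ[d>=4](T) ⋈[f=b] R)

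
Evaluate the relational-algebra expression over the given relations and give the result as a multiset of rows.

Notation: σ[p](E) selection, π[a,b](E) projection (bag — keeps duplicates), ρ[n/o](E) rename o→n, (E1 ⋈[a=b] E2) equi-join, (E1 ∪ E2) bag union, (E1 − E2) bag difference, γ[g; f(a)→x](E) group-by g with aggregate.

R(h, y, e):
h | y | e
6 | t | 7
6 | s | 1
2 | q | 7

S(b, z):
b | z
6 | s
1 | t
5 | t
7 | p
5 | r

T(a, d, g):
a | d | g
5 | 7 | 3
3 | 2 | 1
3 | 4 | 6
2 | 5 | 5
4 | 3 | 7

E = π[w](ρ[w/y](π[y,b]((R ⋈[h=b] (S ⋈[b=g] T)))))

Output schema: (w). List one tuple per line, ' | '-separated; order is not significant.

Per-node cardinality:
  R → 3
  S → 5
  T → 5
  (S ⋈[b=g] T) → 5
  (R ⋈[h=b] (S ⋈[b=g] T)) → 2
  π[y,b]((R ⋈[h=b] (S ⋈[b=g] T))) → 2
  ρ[w/y](π[y,b]((R ⋈[h=b] (S ⋈[b=g] T)))) → 2
  π[w](ρ[w/y](π[y,b]((R ⋈[h=b] (S ⋈[b=g] T))))) → 2

== RESULT ==
w
s
t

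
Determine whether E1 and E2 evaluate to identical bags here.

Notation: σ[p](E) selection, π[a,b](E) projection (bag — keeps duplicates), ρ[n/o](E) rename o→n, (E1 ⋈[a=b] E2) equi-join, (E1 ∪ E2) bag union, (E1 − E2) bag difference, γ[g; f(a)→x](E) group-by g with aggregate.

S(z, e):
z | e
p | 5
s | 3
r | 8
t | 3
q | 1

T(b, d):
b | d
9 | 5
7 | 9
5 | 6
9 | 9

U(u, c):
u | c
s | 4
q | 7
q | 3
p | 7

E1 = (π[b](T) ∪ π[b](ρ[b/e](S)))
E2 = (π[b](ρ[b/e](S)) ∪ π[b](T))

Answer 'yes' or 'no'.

E1 subexpression sizes:
  T → 4
  π[b](T) → 4
  S → 5
  ρ[b/e](S) → 5
  π[b](ρ[b/e](S)) → 5
  (π[b](T) ∪ π[b](ρ[b/e](S))) → 9
E2 subexpression sizes:
  S → 5
  ρ[b/e](S) → 5
  π[b](ρ[b/e](S)) → 5
  T → 4
  π[b](T) → 4
  (π[b](ρ[b/e](S)) ∪ π[b](T)) → 9

E1 and E2 produce the same multiset:
b
1
3
3
5
5
7
8
9
9

yes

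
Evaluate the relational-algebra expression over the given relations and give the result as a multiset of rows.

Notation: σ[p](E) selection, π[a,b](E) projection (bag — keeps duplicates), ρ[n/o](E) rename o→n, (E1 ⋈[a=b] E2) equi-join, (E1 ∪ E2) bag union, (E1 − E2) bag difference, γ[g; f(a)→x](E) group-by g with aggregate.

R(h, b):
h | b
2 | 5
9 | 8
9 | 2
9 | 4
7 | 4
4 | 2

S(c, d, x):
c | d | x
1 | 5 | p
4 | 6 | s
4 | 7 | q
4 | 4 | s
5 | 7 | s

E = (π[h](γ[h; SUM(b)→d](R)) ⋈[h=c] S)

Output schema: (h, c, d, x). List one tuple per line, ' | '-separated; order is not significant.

Stepwise |·|:
  R → 6
  γ[h; SUM(b)→d](R) → 4
  π[h](γ[h; SUM(b)→d](R)) → 4
  S → 5
  (π[h](γ[h; SUM(b)→d](R)) ⋈[h=c] S) → 3

== RESULT ==
h | c | d | x
4 | 4 | 4 | s
4 | 4 | 6 | s
4 | 4 | 7 | q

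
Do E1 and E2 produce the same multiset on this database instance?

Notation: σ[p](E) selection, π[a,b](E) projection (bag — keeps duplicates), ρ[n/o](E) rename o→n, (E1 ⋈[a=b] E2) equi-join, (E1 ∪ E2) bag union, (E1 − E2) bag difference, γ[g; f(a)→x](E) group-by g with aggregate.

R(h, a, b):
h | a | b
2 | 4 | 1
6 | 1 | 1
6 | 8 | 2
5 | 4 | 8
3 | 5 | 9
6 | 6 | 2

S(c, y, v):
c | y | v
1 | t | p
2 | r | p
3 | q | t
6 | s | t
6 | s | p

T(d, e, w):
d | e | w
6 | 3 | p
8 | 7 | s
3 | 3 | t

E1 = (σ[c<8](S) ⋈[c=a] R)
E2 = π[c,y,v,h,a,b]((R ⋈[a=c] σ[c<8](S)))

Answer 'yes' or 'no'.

E1 per-node cardinality:
  S → 5
  σ[c<8](S) → 5
  R → 6
  (σ[c<8](S) ⋈[c=a] R) → 3
E2 per-node cardinality:
  R → 6
  S → 5
  σ[c<8](S) → 5
  (R ⋈[a=c] σ[c<8](S)) → 3
  π[c,y,v,h,a,b]((R ⋈[a=c] σ[c<8](S))) → 3

E1 and E2 produce the same multiset:
c | y | v | h | a | b
1 | t | p | 6 | 1 | 1
6 | s | p | 6 | 6 | 2
6 | s | t | 6 | 6 | 2

yes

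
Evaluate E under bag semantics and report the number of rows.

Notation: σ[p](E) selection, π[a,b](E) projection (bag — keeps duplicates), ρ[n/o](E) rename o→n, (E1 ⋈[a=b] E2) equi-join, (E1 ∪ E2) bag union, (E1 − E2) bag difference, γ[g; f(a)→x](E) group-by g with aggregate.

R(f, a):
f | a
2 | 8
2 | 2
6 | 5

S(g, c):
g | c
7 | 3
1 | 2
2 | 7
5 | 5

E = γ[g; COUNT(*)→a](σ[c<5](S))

Per-node cardinality:
  S → 4
  σ[c<5](S) → 2
  γ[g; COUNT(*)→a](σ[c<5](S)) → 2

|E| = 2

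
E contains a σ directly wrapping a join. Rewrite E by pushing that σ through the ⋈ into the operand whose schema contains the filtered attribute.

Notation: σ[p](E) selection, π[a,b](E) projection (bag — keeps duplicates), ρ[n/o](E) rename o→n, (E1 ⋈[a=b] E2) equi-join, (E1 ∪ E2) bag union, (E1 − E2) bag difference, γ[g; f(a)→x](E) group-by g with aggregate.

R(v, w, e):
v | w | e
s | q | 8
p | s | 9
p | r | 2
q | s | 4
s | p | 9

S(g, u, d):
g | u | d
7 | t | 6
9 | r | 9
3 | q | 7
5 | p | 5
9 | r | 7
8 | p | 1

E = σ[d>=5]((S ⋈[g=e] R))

σ filters on d, owned by the left side.
E' = (σ[d>=5](S) ⋈[g=e] R)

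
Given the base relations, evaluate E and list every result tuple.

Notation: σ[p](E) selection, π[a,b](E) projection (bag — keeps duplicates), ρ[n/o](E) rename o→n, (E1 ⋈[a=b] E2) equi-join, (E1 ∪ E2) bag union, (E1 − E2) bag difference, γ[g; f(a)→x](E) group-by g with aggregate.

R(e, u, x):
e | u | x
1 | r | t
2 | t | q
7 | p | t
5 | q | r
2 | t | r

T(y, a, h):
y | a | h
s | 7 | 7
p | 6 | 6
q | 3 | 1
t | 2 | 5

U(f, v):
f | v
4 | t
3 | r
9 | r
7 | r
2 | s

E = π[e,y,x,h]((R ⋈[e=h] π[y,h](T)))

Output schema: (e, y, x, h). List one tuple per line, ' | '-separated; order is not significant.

Per-node cardinality:
  R → 5
  T → 4
  π[y,h](T) → 4
  (R ⋈[e=h] π[y,h](T)) → 3
  π[e,y,x,h]((R ⋈[e=h] π[y,h](T))) → 3

== RESULT ==
e | y | x | h
1 | q | t | 1
5 | t | r | 5
7 | s | t | 7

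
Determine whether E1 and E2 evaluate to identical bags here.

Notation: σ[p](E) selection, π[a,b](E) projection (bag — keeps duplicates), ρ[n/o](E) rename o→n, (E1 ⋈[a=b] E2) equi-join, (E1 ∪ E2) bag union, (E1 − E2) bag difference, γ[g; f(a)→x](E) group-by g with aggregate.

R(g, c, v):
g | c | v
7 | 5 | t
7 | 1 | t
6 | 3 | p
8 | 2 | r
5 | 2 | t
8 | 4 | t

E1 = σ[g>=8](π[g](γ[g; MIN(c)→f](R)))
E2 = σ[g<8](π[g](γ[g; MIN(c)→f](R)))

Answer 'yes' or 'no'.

E1 row counts bottom-up:
  R → 6
  γ[g; MIN(c)→f](R) → 4
  π[g](γ[g; MIN(c)→f](R)) → 4
  σ[g>=8](π[g](γ[g; MIN(c)→f](R))) → 1
E2 row counts bottom-up:
  R → 6
  γ[g; MIN(c)→f](R) → 4
  π[g](γ[g; MIN(c)→f](R)) → 4
  σ[g<8](π[g](γ[g; MIN(c)→f](R))) → 3

E1 result:
g
8
E2 result:
g
5
6
7
Witness: (6,) appears 0× in E1 but 1× in E2.

no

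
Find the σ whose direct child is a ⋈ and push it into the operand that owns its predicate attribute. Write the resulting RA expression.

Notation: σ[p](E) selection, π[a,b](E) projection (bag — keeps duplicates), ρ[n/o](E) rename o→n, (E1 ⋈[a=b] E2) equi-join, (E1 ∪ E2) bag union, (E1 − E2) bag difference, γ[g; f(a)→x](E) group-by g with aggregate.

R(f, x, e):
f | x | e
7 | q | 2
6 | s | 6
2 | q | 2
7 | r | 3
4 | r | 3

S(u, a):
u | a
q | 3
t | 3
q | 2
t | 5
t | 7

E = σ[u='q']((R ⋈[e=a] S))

σ filters on u, owned by the right side.
E' = (R ⋈[e=a] σ[u='q'](S))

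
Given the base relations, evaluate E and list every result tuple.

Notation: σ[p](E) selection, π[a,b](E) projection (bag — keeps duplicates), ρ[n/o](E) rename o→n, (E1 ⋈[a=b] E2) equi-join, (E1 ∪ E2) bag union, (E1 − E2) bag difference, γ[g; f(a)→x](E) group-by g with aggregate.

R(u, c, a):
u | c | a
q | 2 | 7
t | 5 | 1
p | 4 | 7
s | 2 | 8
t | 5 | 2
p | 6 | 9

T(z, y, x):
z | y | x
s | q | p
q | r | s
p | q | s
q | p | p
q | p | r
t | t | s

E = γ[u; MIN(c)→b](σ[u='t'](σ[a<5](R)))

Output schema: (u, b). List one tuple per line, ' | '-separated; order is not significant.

Row counts bottom-up:
  R → 6
  σ[a<5](R) → 2
  σ[u='t'](σ[a<5](R)) → 2
  γ[u; MIN(c)→b](σ[u='t'](σ[a<5](R))) → 1

== RESULT ==
u | b
t | 5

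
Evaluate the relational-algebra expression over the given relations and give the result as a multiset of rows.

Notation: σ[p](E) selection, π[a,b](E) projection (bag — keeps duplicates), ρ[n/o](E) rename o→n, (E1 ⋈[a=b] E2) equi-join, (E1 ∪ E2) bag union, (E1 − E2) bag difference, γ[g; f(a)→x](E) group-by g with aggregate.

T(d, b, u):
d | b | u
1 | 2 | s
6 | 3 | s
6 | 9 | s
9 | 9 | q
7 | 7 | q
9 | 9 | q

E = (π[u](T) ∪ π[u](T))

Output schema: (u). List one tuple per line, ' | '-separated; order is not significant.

Row counts bottom-up:
  T → 6
  π[u](T) → 6
  T → 6
  π[u](T) → 6
  (π[u](T) ∪ π[u](T)) → 12

== RESULT ==
u
q
q
q
q
q
q
s
s
s
s
s
s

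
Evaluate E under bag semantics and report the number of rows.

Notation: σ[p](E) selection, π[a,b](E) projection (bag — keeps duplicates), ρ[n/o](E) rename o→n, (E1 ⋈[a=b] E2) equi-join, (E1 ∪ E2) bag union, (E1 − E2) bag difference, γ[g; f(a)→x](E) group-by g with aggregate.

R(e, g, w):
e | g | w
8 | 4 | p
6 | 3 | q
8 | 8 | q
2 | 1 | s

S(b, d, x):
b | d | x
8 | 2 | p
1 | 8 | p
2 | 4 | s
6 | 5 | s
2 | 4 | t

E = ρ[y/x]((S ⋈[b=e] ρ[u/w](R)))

Subexpression sizes:
  S → 5
  R → 4
  ρ[u/w](R) → 4
  (S ⋈[b=e] ρ[u/w](R)) → 5
  ρ[y/x]((S ⋈[b=e] ρ[u/w](R))) → 5

|E| = 5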